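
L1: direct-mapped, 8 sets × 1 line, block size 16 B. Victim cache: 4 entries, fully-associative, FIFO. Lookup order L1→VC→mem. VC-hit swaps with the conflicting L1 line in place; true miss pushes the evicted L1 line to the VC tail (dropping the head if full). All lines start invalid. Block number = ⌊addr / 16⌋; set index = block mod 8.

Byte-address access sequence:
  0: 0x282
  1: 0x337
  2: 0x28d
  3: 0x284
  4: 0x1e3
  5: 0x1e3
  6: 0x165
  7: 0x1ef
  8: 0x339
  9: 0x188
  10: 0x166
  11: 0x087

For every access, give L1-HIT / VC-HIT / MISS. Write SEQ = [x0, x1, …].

SEQ = [MISS, MISS, L1-HIT, L1-HIT, MISS, L1-HIT, MISS, VC-HIT, L1-HIT, MISS, VC-HIT, MISS]

  [0] addr=0x282 blk=40 s=0: MISS | VC []
  [1] addr=0x337 blk=51 s=3: MISS | VC []
  [2] addr=0x28d blk=40 s=0: L1-HIT | VC []
  [3] addr=0x284 blk=40 s=0: L1-HIT | VC []
  [4] addr=0x1e3 blk=30 s=6: MISS | VC []
  [5] addr=0x1e3 blk=30 s=6: L1-HIT | VC []
  [6] addr=0x165 blk=22 s=6: MISS | VC [30]
  [7] addr=0x1ef blk=30 s=6: VC-HIT | VC [22]
  [8] addr=0x339 blk=51 s=3: L1-HIT | VC [22]
  [9] addr=0x188 blk=24 s=0: MISS | VC [22, 40]
  [10] addr=0x166 blk=22 s=6: VC-HIT | VC [30, 40]
  [11] addr=0x87 blk=8 s=0: MISS | VC [30, 40, 24]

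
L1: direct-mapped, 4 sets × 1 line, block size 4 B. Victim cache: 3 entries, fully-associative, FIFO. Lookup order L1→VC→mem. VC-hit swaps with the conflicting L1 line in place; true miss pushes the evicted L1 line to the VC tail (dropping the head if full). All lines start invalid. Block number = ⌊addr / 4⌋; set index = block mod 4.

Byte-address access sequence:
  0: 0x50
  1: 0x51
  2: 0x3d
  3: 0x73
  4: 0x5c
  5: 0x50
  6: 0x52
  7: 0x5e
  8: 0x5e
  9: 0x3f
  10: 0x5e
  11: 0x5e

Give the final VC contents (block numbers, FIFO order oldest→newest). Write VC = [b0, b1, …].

  [0] addr=0x50 blk=20 s=0: MISS | VC []
  [1] addr=0x51 blk=20 s=0: L1-HIT | VC []
  [2] addr=0x3d blk=15 s=3: MISS | VC []
  [3] addr=0x73 blk=28 s=0: MISS | VC [20]
  [4] addr=0x5c blk=23 s=3: MISS | VC [20, 15]
  [5] addr=0x50 blk=20 s=0: VC-HIT | VC [28, 15]
  [6] addr=0x52 blk=20 s=0: L1-HIT | VC [28, 15]
  [7] addr=0x5e blk=23 s=3: L1-HIT | VC [28, 15]
  [8] addr=0x5e blk=23 s=3: L1-HIT | VC [28, 15]
  [9] addr=0x3f blk=15 s=3: VC-HIT | VC [28, 23]
  [10] addr=0x5e blk=23 s=3: VC-HIT | VC [28, 15]
  [11] addr=0x5e blk=23 s=3: L1-HIT | VC [28, 15]

VC = [28, 15]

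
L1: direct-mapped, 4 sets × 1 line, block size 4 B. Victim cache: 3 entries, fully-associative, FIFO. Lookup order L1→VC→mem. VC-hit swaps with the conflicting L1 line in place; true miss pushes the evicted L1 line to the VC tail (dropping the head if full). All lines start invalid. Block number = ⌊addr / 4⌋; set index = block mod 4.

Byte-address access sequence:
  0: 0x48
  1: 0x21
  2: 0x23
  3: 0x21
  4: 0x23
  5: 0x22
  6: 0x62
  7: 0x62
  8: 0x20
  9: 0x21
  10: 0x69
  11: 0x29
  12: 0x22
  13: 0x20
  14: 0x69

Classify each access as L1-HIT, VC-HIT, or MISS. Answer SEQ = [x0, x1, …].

SEQ = [MISS, MISS, L1-HIT, L1-HIT, L1-HIT, L1-HIT, MISS, L1-HIT, VC-HIT, L1-HIT, MISS, MISS, L1-HIT, L1-HIT, VC-HIT]

  [0] addr=0x48 blk=18 s=2: MISS | VC []
  [1] addr=0x21 blk=8 s=0: MISS | VC []
  [2] addr=0x23 blk=8 s=0: L1-HIT | VC []
  [3] addr=0x21 blk=8 s=0: L1-HIT | VC []
  [4] addr=0x23 blk=8 s=0: L1-HIT | VC []
  [5] addr=0x22 blk=8 s=0: L1-HIT | VC []
  [6] addr=0x62 blk=24 s=0: MISS | VC [8]
  [7] addr=0x62 blk=24 s=0: L1-HIT | VC [8]
  [8] addr=0x20 blk=8 s=0: VC-HIT | VC [24]
  [9] addr=0x21 blk=8 s=0: L1-HIT | VC [24]
  [10] addr=0x69 blk=26 s=2: MISS | VC [24, 18]
  [11] addr=0x29 blk=10 s=2: MISS | VC [24, 18, 26]
  [12] addr=0x22 blk=8 s=0: L1-HIT | VC [24, 18, 26]
  [13] addr=0x20 blk=8 s=0: L1-HIT | VC [24, 18, 26]
  [14] addr=0x69 blk=26 s=2: VC-HIT | VC [24, 18, 10]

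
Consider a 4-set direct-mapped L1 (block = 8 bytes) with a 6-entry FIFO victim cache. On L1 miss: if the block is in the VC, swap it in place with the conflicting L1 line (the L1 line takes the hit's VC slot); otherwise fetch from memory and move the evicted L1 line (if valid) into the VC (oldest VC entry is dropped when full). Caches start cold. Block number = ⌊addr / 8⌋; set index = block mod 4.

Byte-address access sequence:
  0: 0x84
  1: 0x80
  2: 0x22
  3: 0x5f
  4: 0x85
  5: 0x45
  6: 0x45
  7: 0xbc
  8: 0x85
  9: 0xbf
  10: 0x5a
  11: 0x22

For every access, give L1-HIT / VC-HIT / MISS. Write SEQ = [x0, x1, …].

0: 0x84 (blk 16, set 0) → MISS  vc=[]
1: 0x80 (blk 16, set 0) → L1-HIT  vc=[]
2: 0x22 (blk 4, set 0) → MISS  vc=[16]
3: 0x5f (blk 11, set 3) → MISS  vc=[16]
4: 0x85 (blk 16, set 0) → VC-HIT  vc=[4]
5: 0x45 (blk 8, set 0) → MISS  vc=[4, 16]
6: 0x45 (blk 8, set 0) → L1-HIT  vc=[4, 16]
7: 0xbc (blk 23, set 3) → MISS  vc=[4, 16, 11]
8: 0x85 (blk 16, set 0) → VC-HIT  vc=[4, 8, 11]
9: 0xbf (blk 23, set 3) → L1-HIT  vc=[4, 8, 11]
10: 0x5a (blk 11, set 3) → VC-HIT  vc=[4, 8, 23]
11: 0x22 (blk 4, set 0) → VC-HIT  vc=[16, 8, 23]

SEQ = [MISS, L1-HIT, MISS, MISS, VC-HIT, MISS, L1-HIT, MISS, VC-HIT, L1-HIT, VC-HIT, VC-HIT]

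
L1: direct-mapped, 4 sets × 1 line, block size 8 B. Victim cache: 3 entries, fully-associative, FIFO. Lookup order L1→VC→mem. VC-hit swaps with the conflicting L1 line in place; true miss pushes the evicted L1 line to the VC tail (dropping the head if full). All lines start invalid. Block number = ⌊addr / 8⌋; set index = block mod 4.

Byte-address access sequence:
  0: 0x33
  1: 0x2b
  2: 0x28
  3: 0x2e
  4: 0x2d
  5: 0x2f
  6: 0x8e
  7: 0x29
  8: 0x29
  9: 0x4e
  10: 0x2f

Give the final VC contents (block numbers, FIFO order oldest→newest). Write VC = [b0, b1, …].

VC = [17, 9]

  [0] addr=0x33 blk=6 s=2: MISS | VC []
  [1] addr=0x2b blk=5 s=1: MISS | VC []
  [2] addr=0x28 blk=5 s=1: L1-HIT | VC []
  [3] addr=0x2e blk=5 s=1: L1-HIT | VC []
  [4] addr=0x2d blk=5 s=1: L1-HIT | VC []
  [5] addr=0x2f blk=5 s=1: L1-HIT | VC []
  [6] addr=0x8e blk=17 s=1: MISS | VC [5]
  [7] addr=0x29 blk=5 s=1: VC-HIT | VC [17]
  [8] addr=0x29 blk=5 s=1: L1-HIT | VC [17]
  [9] addr=0x4e blk=9 s=1: MISS | VC [17, 5]
  [10] addr=0x2f blk=5 s=1: VC-HIT | VC [17, 9]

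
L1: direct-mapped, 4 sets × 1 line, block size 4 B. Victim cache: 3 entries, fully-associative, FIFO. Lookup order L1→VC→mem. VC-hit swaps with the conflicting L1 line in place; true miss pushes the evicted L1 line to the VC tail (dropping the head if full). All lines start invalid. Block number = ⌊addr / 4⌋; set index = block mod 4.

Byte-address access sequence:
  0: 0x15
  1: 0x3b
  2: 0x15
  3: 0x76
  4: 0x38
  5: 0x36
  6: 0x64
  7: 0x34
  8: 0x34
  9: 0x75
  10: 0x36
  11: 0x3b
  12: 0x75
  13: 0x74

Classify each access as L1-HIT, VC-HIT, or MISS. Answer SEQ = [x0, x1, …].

SEQ = [MISS, MISS, L1-HIT, MISS, L1-HIT, MISS, MISS, VC-HIT, L1-HIT, VC-HIT, VC-HIT, L1-HIT, VC-HIT, L1-HIT]

#0 0x15→b5/s1 MISS; vc=[]
#1 0x3b→b14/s2 MISS; vc=[]
#2 0x15→b5/s1 L1-HIT; vc=[]
#3 0x76→b29/s1 MISS; vc=[5]
#4 0x38→b14/s2 L1-HIT; vc=[5]
#5 0x36→b13/s1 MISS; vc=[5,29]
#6 0x64→b25/s1 MISS; vc=[5,29,13]
#7 0x34→b13/s1 VC-HIT; vc=[5,29,25]
#8 0x34→b13/s1 L1-HIT; vc=[5,29,25]
#9 0x75→b29/s1 VC-HIT; vc=[5,13,25]
#10 0x36→b13/s1 VC-HIT; vc=[5,29,25]
#11 0x3b→b14/s2 L1-HIT; vc=[5,29,25]
#12 0x75→b29/s1 VC-HIT; vc=[5,13,25]
#13 0x74→b29/s1 L1-HIT; vc=[5,13,25]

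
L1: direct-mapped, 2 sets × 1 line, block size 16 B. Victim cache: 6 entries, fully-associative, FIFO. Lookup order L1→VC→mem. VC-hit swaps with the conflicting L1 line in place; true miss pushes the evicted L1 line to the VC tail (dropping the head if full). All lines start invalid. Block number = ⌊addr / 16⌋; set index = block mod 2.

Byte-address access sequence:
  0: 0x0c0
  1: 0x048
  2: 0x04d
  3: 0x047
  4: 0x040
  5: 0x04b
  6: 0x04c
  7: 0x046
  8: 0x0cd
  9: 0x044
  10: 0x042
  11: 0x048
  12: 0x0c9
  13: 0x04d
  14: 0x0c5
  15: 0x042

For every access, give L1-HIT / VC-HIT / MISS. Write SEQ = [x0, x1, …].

SEQ = [MISS, MISS, L1-HIT, L1-HIT, L1-HIT, L1-HIT, L1-HIT, L1-HIT, VC-HIT, VC-HIT, L1-HIT, L1-HIT, VC-HIT, VC-HIT, VC-HIT, VC-HIT]

#0 0xc0→b12/s0 MISS; vc=[]
#1 0x48→b4/s0 MISS; vc=[12]
#2 0x4d→b4/s0 L1-HIT; vc=[12]
#3 0x47→b4/s0 L1-HIT; vc=[12]
#4 0x40→b4/s0 L1-HIT; vc=[12]
#5 0x4b→b4/s0 L1-HIT; vc=[12]
#6 0x4c→b4/s0 L1-HIT; vc=[12]
#7 0x46→b4/s0 L1-HIT; vc=[12]
#8 0xcd→b12/s0 VC-HIT; vc=[4]
#9 0x44→b4/s0 VC-HIT; vc=[12]
#10 0x42→b4/s0 L1-HIT; vc=[12]
#11 0x48→b4/s0 L1-HIT; vc=[12]
#12 0xc9→b12/s0 VC-HIT; vc=[4]
#13 0x4d→b4/s0 VC-HIT; vc=[12]
#14 0xc5→b12/s0 VC-HIT; vc=[4]
#15 0x42→b4/s0 VC-HIT; vc=[12]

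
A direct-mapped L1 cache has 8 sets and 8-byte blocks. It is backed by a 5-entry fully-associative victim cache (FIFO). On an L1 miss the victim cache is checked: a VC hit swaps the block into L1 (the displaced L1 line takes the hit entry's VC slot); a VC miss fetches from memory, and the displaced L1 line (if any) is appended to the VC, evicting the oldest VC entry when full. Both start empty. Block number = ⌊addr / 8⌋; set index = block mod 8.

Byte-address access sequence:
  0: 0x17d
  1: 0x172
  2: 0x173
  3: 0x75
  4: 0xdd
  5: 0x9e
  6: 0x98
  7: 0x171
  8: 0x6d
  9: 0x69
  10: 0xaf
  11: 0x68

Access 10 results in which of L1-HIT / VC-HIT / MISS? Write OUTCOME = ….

OUTCOME = MISS

  [0] addr=0x17d blk=47 s=7: MISS | VC []
  [1] addr=0x172 blk=46 s=6: MISS | VC []
  [2] addr=0x173 blk=46 s=6: L1-HIT | VC []
  [3] addr=0x75 blk=14 s=6: MISS | VC [46]
  [4] addr=0xdd blk=27 s=3: MISS | VC [46]
  [5] addr=0x9e blk=19 s=3: MISS | VC [46, 27]
  [6] addr=0x98 blk=19 s=3: L1-HIT | VC [46, 27]
  [7] addr=0x171 blk=46 s=6: VC-HIT | VC [14, 27]
  [8] addr=0x6d blk=13 s=5: MISS | VC [14, 27]
  [9] addr=0x69 blk=13 s=5: L1-HIT | VC [14, 27]
  [10] addr=0xaf blk=21 s=5: MISS | VC [14, 27, 13]
  [11] addr=0x68 blk=13 s=5: VC-HIT | VC [14, 27, 21]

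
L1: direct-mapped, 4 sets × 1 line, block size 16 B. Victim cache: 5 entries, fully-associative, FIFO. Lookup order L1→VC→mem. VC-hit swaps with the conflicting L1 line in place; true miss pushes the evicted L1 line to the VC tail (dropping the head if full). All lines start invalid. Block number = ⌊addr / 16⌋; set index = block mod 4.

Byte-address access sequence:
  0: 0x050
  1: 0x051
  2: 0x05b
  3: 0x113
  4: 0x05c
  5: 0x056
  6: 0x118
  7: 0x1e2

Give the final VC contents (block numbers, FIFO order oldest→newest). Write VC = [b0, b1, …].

  [0] addr=0x50 blk=5 s=1: MISS | VC []
  [1] addr=0x51 blk=5 s=1: L1-HIT | VC []
  [2] addr=0x5b blk=5 s=1: L1-HIT | VC []
  [3] addr=0x113 blk=17 s=1: MISS | VC [5]
  [4] addr=0x5c blk=5 s=1: VC-HIT | VC [17]
  [5] addr=0x56 blk=5 s=1: L1-HIT | VC [17]
  [6] addr=0x118 blk=17 s=1: VC-HIT | VC [5]
  [7] addr=0x1e2 blk=30 s=2: MISS | VC [5]

VC = [5]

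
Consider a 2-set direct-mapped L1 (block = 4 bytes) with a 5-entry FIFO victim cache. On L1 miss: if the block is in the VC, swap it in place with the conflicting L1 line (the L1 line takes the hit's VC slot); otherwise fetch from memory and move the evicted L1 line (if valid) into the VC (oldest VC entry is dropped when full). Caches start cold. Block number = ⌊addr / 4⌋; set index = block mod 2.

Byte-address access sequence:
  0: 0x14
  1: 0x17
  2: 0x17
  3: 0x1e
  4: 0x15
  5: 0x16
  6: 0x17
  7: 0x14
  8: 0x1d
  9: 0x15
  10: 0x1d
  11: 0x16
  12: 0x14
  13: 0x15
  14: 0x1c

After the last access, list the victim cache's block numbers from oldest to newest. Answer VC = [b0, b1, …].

VC = [5]

#0 0x14→b5/s1 MISS; vc=[]
#1 0x17→b5/s1 L1-HIT; vc=[]
#2 0x17→b5/s1 L1-HIT; vc=[]
#3 0x1e→b7/s1 MISS; vc=[5]
#4 0x15→b5/s1 VC-HIT; vc=[7]
#5 0x16→b5/s1 L1-HIT; vc=[7]
#6 0x17→b5/s1 L1-HIT; vc=[7]
#7 0x14→b5/s1 L1-HIT; vc=[7]
#8 0x1d→b7/s1 VC-HIT; vc=[5]
#9 0x15→b5/s1 VC-HIT; vc=[7]
#10 0x1d→b7/s1 VC-HIT; vc=[5]
#11 0x16→b5/s1 VC-HIT; vc=[7]
#12 0x14→b5/s1 L1-HIT; vc=[7]
#13 0x15→b5/s1 L1-HIT; vc=[7]
#14 0x1c→b7/s1 VC-HIT; vc=[5]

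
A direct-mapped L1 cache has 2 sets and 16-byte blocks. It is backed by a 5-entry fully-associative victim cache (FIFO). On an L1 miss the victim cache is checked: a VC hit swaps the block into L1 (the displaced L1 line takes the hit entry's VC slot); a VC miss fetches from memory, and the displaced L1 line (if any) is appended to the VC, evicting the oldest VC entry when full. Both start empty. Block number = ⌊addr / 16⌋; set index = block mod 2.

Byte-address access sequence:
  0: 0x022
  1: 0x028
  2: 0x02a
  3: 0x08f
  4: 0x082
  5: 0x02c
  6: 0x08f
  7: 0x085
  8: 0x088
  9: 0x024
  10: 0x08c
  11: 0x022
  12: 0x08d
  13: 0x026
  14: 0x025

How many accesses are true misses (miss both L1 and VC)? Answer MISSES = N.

  [0] addr=0x22 blk=2 s=0: MISS | VC []
  [1] addr=0x28 blk=2 s=0: L1-HIT | VC []
  [2] addr=0x2a blk=2 s=0: L1-HIT | VC []
  [3] addr=0x8f blk=8 s=0: MISS | VC [2]
  [4] addr=0x82 blk=8 s=0: L1-HIT | VC [2]
  [5] addr=0x2c blk=2 s=0: VC-HIT | VC [8]
  [6] addr=0x8f blk=8 s=0: VC-HIT | VC [2]
  [7] addr=0x85 blk=8 s=0: L1-HIT | VC [2]
  [8] addr=0x88 blk=8 s=0: L1-HIT | VC [2]
  [9] addr=0x24 blk=2 s=0: VC-HIT | VC [8]
  [10] addr=0x8c blk=8 s=0: VC-HIT | VC [2]
  [11] addr=0x22 blk=2 s=0: VC-HIT | VC [8]
  [12] addr=0x8d blk=8 s=0: VC-HIT | VC [2]
  [13] addr=0x26 blk=2 s=0: VC-HIT | VC [8]
  [14] addr=0x25 blk=2 s=0: L1-HIT | VC [8]

MISSES = 2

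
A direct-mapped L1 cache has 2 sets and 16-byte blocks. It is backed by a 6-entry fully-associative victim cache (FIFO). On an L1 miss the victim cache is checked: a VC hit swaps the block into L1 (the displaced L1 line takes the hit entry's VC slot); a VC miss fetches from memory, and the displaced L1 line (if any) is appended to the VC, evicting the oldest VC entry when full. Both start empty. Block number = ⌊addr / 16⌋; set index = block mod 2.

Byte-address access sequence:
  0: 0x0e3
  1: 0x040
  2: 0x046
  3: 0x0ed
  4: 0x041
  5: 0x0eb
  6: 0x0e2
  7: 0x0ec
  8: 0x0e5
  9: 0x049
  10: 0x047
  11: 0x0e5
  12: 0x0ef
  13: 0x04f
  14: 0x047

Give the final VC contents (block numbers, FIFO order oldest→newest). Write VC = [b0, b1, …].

0: 0xe3 (blk 14, set 0) → MISS  vc=[]
1: 0x40 (blk 4, set 0) → MISS  vc=[14]
2: 0x46 (blk 4, set 0) → L1-HIT  vc=[14]
3: 0xed (blk 14, set 0) → VC-HIT  vc=[4]
4: 0x41 (blk 4, set 0) → VC-HIT  vc=[14]
5: 0xeb (blk 14, set 0) → VC-HIT  vc=[4]
6: 0xe2 (blk 14, set 0) → L1-HIT  vc=[4]
7: 0xec (blk 14, set 0) → L1-HIT  vc=[4]
8: 0xe5 (blk 14, set 0) → L1-HIT  vc=[4]
9: 0x49 (blk 4, set 0) → VC-HIT  vc=[14]
10: 0x47 (blk 4, set 0) → L1-HIT  vc=[14]
11: 0xe5 (blk 14, set 0) → VC-HIT  vc=[4]
12: 0xef (blk 14, set 0) → L1-HIT  vc=[4]
13: 0x4f (blk 4, set 0) → VC-HIT  vc=[14]
14: 0x47 (blk 4, set 0) → L1-HIT  vc=[14]

VC = [14]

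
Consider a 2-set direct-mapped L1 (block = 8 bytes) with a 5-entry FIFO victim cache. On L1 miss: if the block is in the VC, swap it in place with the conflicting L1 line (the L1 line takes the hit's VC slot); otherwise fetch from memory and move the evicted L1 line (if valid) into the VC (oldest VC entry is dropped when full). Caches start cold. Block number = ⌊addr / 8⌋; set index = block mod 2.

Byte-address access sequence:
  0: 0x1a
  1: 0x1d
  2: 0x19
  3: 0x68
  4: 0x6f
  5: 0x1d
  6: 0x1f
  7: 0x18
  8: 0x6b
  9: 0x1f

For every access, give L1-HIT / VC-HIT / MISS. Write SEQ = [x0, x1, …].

SEQ = [MISS, L1-HIT, L1-HIT, MISS, L1-HIT, VC-HIT, L1-HIT, L1-HIT, VC-HIT, VC-HIT]

0: 0x1a (blk 3, set 1) → MISS  vc=[]
1: 0x1d (blk 3, set 1) → L1-HIT  vc=[]
2: 0x19 (blk 3, set 1) → L1-HIT  vc=[]
3: 0x68 (blk 13, set 1) → MISS  vc=[3]
4: 0x6f (blk 13, set 1) → L1-HIT  vc=[3]
5: 0x1d (blk 3, set 1) → VC-HIT  vc=[13]
6: 0x1f (blk 3, set 1) → L1-HIT  vc=[13]
7: 0x18 (blk 3, set 1) → L1-HIT  vc=[13]
8: 0x6b (blk 13, set 1) → VC-HIT  vc=[3]
9: 0x1f (blk 3, set 1) → VC-HIT  vc=[13]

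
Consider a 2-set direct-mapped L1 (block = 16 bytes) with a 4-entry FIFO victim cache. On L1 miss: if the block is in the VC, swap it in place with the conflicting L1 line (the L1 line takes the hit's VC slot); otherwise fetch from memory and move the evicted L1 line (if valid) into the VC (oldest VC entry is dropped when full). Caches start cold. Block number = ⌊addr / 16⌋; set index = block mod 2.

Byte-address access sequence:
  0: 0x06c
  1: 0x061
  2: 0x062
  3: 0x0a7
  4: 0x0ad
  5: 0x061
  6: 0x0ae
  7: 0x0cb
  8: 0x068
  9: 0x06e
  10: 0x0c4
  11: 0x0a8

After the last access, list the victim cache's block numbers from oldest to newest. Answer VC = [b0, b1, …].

VC = [6, 12]

  [0] addr=0x6c blk=6 s=0: MISS | VC []
  [1] addr=0x61 blk=6 s=0: L1-HIT | VC []
  [2] addr=0x62 blk=6 s=0: L1-HIT | VC []
  [3] addr=0xa7 blk=10 s=0: MISS | VC [6]
  [4] addr=0xad blk=10 s=0: L1-HIT | VC [6]
  [5] addr=0x61 blk=6 s=0: VC-HIT | VC [10]
  [6] addr=0xae blk=10 s=0: VC-HIT | VC [6]
  [7] addr=0xcb blk=12 s=0: MISS | VC [6, 10]
  [8] addr=0x68 blk=6 s=0: VC-HIT | VC [12, 10]
  [9] addr=0x6e blk=6 s=0: L1-HIT | VC [12, 10]
  [10] addr=0xc4 blk=12 s=0: VC-HIT | VC [6, 10]
  [11] addr=0xa8 blk=10 s=0: VC-HIT | VC [6, 12]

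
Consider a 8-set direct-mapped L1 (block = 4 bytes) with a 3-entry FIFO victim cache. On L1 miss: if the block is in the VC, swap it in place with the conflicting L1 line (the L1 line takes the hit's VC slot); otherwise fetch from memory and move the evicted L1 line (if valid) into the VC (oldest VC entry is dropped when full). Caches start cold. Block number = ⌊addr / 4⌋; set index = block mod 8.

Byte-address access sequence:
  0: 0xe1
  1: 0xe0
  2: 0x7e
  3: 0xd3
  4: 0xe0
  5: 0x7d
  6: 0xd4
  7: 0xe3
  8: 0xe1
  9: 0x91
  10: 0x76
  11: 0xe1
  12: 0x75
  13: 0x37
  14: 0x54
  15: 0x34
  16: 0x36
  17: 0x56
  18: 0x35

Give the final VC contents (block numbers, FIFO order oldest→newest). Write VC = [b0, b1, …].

VC = [53, 29, 21]

#0 0xe1→b56/s0 MISS; vc=[]
#1 0xe0→b56/s0 L1-HIT; vc=[]
#2 0x7e→b31/s7 MISS; vc=[]
#3 0xd3→b52/s4 MISS; vc=[]
#4 0xe0→b56/s0 L1-HIT; vc=[]
#5 0x7d→b31/s7 L1-HIT; vc=[]
#6 0xd4→b53/s5 MISS; vc=[]
#7 0xe3→b56/s0 L1-HIT; vc=[]
#8 0xe1→b56/s0 L1-HIT; vc=[]
#9 0x91→b36/s4 MISS; vc=[52]
#10 0x76→b29/s5 MISS; vc=[52,53]
#11 0xe1→b56/s0 L1-HIT; vc=[52,53]
#12 0x75→b29/s5 L1-HIT; vc=[52,53]
#13 0x37→b13/s5 MISS; vc=[52,53,29]
#14 0x54→b21/s5 MISS; vc=[53,29,13]
#15 0x34→b13/s5 VC-HIT; vc=[53,29,21]
#16 0x36→b13/s5 L1-HIT; vc=[53,29,21]
#17 0x56→b21/s5 VC-HIT; vc=[53,29,13]
#18 0x35→b13/s5 VC-HIT; vc=[53,29,21]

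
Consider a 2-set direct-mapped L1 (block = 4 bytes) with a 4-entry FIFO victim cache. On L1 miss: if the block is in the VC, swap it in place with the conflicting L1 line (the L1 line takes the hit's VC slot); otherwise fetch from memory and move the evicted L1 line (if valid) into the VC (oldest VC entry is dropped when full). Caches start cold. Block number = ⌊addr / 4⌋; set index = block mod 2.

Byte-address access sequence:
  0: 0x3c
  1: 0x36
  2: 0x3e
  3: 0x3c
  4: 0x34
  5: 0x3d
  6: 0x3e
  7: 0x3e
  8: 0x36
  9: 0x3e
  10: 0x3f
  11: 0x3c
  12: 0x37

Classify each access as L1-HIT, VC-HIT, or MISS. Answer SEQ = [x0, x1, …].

SEQ = [MISS, MISS, VC-HIT, L1-HIT, VC-HIT, VC-HIT, L1-HIT, L1-HIT, VC-HIT, VC-HIT, L1-HIT, L1-HIT, VC-HIT]

#0 0x3c→b15/s1 MISS; vc=[]
#1 0x36→b13/s1 MISS; vc=[15]
#2 0x3e→b15/s1 VC-HIT; vc=[13]
#3 0x3c→b15/s1 L1-HIT; vc=[13]
#4 0x34→b13/s1 VC-HIT; vc=[15]
#5 0x3d→b15/s1 VC-HIT; vc=[13]
#6 0x3e→b15/s1 L1-HIT; vc=[13]
#7 0x3e→b15/s1 L1-HIT; vc=[13]
#8 0x36→b13/s1 VC-HIT; vc=[15]
#9 0x3e→b15/s1 VC-HIT; vc=[13]
#10 0x3f→b15/s1 L1-HIT; vc=[13]
#11 0x3c→b15/s1 L1-HIT; vc=[13]
#12 0x37→b13/s1 VC-HIT; vc=[15]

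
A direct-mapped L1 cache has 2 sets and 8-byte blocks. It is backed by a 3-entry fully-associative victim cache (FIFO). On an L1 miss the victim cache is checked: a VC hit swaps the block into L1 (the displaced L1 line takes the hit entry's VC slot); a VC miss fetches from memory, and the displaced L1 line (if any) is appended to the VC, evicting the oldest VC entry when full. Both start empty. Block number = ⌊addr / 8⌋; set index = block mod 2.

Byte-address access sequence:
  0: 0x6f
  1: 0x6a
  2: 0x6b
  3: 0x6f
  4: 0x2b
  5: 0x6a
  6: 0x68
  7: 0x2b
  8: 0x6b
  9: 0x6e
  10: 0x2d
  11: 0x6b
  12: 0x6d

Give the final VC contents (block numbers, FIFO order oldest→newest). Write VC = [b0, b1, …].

VC = [5]

  [0] addr=0x6f blk=13 s=1: MISS | VC []
  [1] addr=0x6a blk=13 s=1: L1-HIT | VC []
  [2] addr=0x6b blk=13 s=1: L1-HIT | VC []
  [3] addr=0x6f blk=13 s=1: L1-HIT | VC []
  [4] addr=0x2b blk=5 s=1: MISS | VC [13]
  [5] addr=0x6a blk=13 s=1: VC-HIT | VC [5]
  [6] addr=0x68 blk=13 s=1: L1-HIT | VC [5]
  [7] addr=0x2b blk=5 s=1: VC-HIT | VC [13]
  [8] addr=0x6b blk=13 s=1: VC-HIT | VC [5]
  [9] addr=0x6e blk=13 s=1: L1-HIT | VC [5]
  [10] addr=0x2d blk=5 s=1: VC-HIT | VC [13]
  [11] addr=0x6b blk=13 s=1: VC-HIT | VC [5]
  [12] addr=0x6d blk=13 s=1: L1-HIT | VC [5]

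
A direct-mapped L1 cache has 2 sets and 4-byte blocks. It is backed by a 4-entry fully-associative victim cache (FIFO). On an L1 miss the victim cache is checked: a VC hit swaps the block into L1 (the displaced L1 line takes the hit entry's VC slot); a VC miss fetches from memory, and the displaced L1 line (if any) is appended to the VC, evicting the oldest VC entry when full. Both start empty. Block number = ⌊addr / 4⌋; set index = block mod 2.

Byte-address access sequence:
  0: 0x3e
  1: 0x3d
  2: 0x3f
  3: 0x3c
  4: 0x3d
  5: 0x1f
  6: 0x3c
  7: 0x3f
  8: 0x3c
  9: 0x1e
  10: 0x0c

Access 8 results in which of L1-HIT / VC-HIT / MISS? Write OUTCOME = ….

#0 0x3e→b15/s1 MISS; vc=[]
#1 0x3d→b15/s1 L1-HIT; vc=[]
#2 0x3f→b15/s1 L1-HIT; vc=[]
#3 0x3c→b15/s1 L1-HIT; vc=[]
#4 0x3d→b15/s1 L1-HIT; vc=[]
#5 0x1f→b7/s1 MISS; vc=[15]
#6 0x3c→b15/s1 VC-HIT; vc=[7]
#7 0x3f→b15/s1 L1-HIT; vc=[7]
#8 0x3c→b15/s1 L1-HIT; vc=[7]
#9 0x1e→b7/s1 VC-HIT; vc=[15]
#10 0xc→b3/s1 MISS; vc=[15,7]

OUTCOME = L1-HIT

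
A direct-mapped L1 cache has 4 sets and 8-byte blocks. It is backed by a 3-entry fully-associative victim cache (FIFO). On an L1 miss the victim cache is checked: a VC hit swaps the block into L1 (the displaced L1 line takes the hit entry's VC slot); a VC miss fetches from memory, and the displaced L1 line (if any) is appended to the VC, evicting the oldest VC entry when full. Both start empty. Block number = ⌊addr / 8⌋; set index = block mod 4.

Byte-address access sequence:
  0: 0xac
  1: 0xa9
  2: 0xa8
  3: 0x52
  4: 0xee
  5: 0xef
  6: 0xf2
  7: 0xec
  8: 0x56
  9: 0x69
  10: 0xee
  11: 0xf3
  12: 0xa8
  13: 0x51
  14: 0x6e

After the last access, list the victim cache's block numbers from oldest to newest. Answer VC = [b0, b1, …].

0: 0xac (blk 21, set 1) → MISS  vc=[]
1: 0xa9 (blk 21, set 1) → L1-HIT  vc=[]
2: 0xa8 (blk 21, set 1) → L1-HIT  vc=[]
3: 0x52 (blk 10, set 2) → MISS  vc=[]
4: 0xee (blk 29, set 1) → MISS  vc=[21]
5: 0xef (blk 29, set 1) → L1-HIT  vc=[21]
6: 0xf2 (blk 30, set 2) → MISS  vc=[21, 10]
7: 0xec (blk 29, set 1) → L1-HIT  vc=[21, 10]
8: 0x56 (blk 10, set 2) → VC-HIT  vc=[21, 30]
9: 0x69 (blk 13, set 1) → MISS  vc=[21, 30, 29]
10: 0xee (blk 29, set 1) → VC-HIT  vc=[21, 30, 13]
11: 0xf3 (blk 30, set 2) → VC-HIT  vc=[21, 10, 13]
12: 0xa8 (blk 21, set 1) → VC-HIT  vc=[29, 10, 13]
13: 0x51 (blk 10, set 2) → VC-HIT  vc=[29, 30, 13]
14: 0x6e (blk 13, set 1) → VC-HIT  vc=[29, 30, 21]

VC = [29, 30, 21]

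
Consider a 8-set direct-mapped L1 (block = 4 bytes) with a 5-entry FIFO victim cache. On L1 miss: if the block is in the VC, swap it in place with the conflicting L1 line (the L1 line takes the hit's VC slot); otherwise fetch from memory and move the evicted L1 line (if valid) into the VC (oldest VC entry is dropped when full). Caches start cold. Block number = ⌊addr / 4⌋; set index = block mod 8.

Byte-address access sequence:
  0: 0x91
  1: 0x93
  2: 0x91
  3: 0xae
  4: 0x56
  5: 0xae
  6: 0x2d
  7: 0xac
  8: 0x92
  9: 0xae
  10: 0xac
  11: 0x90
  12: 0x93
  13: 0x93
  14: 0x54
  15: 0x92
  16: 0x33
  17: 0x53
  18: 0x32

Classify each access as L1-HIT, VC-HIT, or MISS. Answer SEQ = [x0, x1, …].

SEQ = [MISS, L1-HIT, L1-HIT, MISS, MISS, L1-HIT, MISS, VC-HIT, L1-HIT, L1-HIT, L1-HIT, L1-HIT, L1-HIT, L1-HIT, L1-HIT, L1-HIT, MISS, MISS, VC-HIT]

#0 0x91→b36/s4 MISS; vc=[]
#1 0x93→b36/s4 L1-HIT; vc=[]
#2 0x91→b36/s4 L1-HIT; vc=[]
#3 0xae→b43/s3 MISS; vc=[]
#4 0x56→b21/s5 MISS; vc=[]
#5 0xae→b43/s3 L1-HIT; vc=[]
#6 0x2d→b11/s3 MISS; vc=[43]
#7 0xac→b43/s3 VC-HIT; vc=[11]
#8 0x92→b36/s4 L1-HIT; vc=[11]
#9 0xae→b43/s3 L1-HIT; vc=[11]
#10 0xac→b43/s3 L1-HIT; vc=[11]
#11 0x90→b36/s4 L1-HIT; vc=[11]
#12 0x93→b36/s4 L1-HIT; vc=[11]
#13 0x93→b36/s4 L1-HIT; vc=[11]
#14 0x54→b21/s5 L1-HIT; vc=[11]
#15 0x92→b36/s4 L1-HIT; vc=[11]
#16 0x33→b12/s4 MISS; vc=[11,36]
#17 0x53→b20/s4 MISS; vc=[11,36,12]
#18 0x32→b12/s4 VC-HIT; vc=[11,36,20]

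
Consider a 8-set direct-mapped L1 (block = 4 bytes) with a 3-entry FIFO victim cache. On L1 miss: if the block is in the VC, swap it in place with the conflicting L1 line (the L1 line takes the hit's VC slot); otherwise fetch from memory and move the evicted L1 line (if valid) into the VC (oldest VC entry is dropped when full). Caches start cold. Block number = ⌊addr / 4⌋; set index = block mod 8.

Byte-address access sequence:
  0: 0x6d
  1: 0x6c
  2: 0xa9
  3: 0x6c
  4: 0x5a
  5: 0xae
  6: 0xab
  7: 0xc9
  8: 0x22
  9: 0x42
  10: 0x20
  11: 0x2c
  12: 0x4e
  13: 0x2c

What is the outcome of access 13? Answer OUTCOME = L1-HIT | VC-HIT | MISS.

OUTCOME = VC-HIT

#0 0x6d→b27/s3 MISS; vc=[]
#1 0x6c→b27/s3 L1-HIT; vc=[]
#2 0xa9→b42/s2 MISS; vc=[]
#3 0x6c→b27/s3 L1-HIT; vc=[]
#4 0x5a→b22/s6 MISS; vc=[]
#5 0xae→b43/s3 MISS; vc=[27]
#6 0xab→b42/s2 L1-HIT; vc=[27]
#7 0xc9→b50/s2 MISS; vc=[27,42]
#8 0x22→b8/s0 MISS; vc=[27,42]
#9 0x42→b16/s0 MISS; vc=[27,42,8]
#10 0x20→b8/s0 VC-HIT; vc=[27,42,16]
#11 0x2c→b11/s3 MISS; vc=[42,16,43]
#12 0x4e→b19/s3 MISS; vc=[16,43,11]
#13 0x2c→b11/s3 VC-HIT; vc=[16,43,19]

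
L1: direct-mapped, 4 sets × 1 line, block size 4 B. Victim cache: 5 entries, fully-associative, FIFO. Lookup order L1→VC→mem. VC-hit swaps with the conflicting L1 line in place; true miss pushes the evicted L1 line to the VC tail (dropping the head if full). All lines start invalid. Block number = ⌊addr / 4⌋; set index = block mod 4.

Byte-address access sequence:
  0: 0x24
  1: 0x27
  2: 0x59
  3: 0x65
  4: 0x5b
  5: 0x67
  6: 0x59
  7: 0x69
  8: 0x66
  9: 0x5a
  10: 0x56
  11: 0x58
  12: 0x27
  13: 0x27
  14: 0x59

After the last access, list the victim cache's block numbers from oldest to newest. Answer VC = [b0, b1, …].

VC = [21, 26, 25]

#0 0x24→b9/s1 MISS; vc=[]
#1 0x27→b9/s1 L1-HIT; vc=[]
#2 0x59→b22/s2 MISS; vc=[]
#3 0x65→b25/s1 MISS; vc=[9]
#4 0x5b→b22/s2 L1-HIT; vc=[9]
#5 0x67→b25/s1 L1-HIT; vc=[9]
#6 0x59→b22/s2 L1-HIT; vc=[9]
#7 0x69→b26/s2 MISS; vc=[9,22]
#8 0x66→b25/s1 L1-HIT; vc=[9,22]
#9 0x5a→b22/s2 VC-HIT; vc=[9,26]
#10 0x56→b21/s1 MISS; vc=[9,26,25]
#11 0x58→b22/s2 L1-HIT; vc=[9,26,25]
#12 0x27→b9/s1 VC-HIT; vc=[21,26,25]
#13 0x27→b9/s1 L1-HIT; vc=[21,26,25]
#14 0x59→b22/s2 L1-HIT; vc=[21,26,25]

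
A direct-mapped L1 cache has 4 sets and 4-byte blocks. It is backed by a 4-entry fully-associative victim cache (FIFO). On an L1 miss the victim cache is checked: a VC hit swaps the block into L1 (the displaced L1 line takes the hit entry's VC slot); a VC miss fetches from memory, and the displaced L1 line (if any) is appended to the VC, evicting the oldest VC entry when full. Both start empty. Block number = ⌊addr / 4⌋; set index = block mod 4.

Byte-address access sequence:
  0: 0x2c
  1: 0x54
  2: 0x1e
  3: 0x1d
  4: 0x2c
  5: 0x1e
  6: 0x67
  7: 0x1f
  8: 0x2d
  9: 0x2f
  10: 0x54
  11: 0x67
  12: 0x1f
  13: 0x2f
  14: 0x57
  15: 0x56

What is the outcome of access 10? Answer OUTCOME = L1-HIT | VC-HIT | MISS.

OUTCOME = VC-HIT

  [0] addr=0x2c blk=11 s=3: MISS | VC []
  [1] addr=0x54 blk=21 s=1: MISS | VC []
  [2] addr=0x1e blk=7 s=3: MISS | VC [11]
  [3] addr=0x1d blk=7 s=3: L1-HIT | VC [11]
  [4] addr=0x2c blk=11 s=3: VC-HIT | VC [7]
  [5] addr=0x1e blk=7 s=3: VC-HIT | VC [11]
  [6] addr=0x67 blk=25 s=1: MISS | VC [11, 21]
  [7] addr=0x1f blk=7 s=3: L1-HIT | VC [11, 21]
  [8] addr=0x2d blk=11 s=3: VC-HIT | VC [7, 21]
  [9] addr=0x2f blk=11 s=3: L1-HIT | VC [7, 21]
  [10] addr=0x54 blk=21 s=1: VC-HIT | VC [7, 25]
  [11] addr=0x67 blk=25 s=1: VC-HIT | VC [7, 21]
  [12] addr=0x1f blk=7 s=3: VC-HIT | VC [11, 21]
  [13] addr=0x2f blk=11 s=3: VC-HIT | VC [7, 21]
  [14] addr=0x57 blk=21 s=1: VC-HIT | VC [7, 25]
  [15] addr=0x56 blk=21 s=1: L1-HIT | VC [7, 25]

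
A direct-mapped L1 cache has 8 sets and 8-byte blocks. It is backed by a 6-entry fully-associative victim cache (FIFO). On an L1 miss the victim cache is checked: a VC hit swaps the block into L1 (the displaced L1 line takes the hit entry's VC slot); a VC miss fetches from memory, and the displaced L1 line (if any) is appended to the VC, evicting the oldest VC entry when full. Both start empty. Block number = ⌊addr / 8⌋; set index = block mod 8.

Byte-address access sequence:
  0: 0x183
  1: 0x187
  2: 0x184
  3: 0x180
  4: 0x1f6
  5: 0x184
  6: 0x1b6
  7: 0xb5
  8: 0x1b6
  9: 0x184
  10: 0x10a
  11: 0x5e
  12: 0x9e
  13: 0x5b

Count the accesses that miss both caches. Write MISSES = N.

MISSES = 7

0: 0x183 (blk 48, set 0) → MISS  vc=[]
1: 0x187 (blk 48, set 0) → L1-HIT  vc=[]
2: 0x184 (blk 48, set 0) → L1-HIT  vc=[]
3: 0x180 (blk 48, set 0) → L1-HIT  vc=[]
4: 0x1f6 (blk 62, set 6) → MISS  vc=[]
5: 0x184 (blk 48, set 0) → L1-HIT  vc=[]
6: 0x1b6 (blk 54, set 6) → MISS  vc=[62]
7: 0xb5 (blk 22, set 6) → MISS  vc=[62, 54]
8: 0x1b6 (blk 54, set 6) → VC-HIT  vc=[62, 22]
9: 0x184 (blk 48, set 0) → L1-HIT  vc=[62, 22]
10: 0x10a (blk 33, set 1) → MISS  vc=[62, 22]
11: 0x5e (blk 11, set 3) → MISS  vc=[62, 22]
12: 0x9e (blk 19, set 3) → MISS  vc=[62, 22, 11]
13: 0x5b (blk 11, set 3) → VC-HIT  vc=[62, 22, 19]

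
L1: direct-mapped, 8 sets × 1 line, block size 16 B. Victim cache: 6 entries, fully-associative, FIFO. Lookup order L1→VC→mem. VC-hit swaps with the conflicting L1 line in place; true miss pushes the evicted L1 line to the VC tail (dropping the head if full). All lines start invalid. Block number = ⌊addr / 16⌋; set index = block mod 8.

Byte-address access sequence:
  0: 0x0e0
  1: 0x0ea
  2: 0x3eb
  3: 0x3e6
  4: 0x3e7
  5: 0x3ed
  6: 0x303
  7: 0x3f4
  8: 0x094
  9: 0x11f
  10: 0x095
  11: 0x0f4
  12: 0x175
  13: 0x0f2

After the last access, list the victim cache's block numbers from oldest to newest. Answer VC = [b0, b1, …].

VC = [14, 17, 63, 23]

#0 0xe0→b14/s6 MISS; vc=[]
#1 0xea→b14/s6 L1-HIT; vc=[]
#2 0x3eb→b62/s6 MISS; vc=[14]
#3 0x3e6→b62/s6 L1-HIT; vc=[14]
#4 0x3e7→b62/s6 L1-HIT; vc=[14]
#5 0x3ed→b62/s6 L1-HIT; vc=[14]
#6 0x303→b48/s0 MISS; vc=[14]
#7 0x3f4→b63/s7 MISS; vc=[14]
#8 0x94→b9/s1 MISS; vc=[14]
#9 0x11f→b17/s1 MISS; vc=[14,9]
#10 0x95→b9/s1 VC-HIT; vc=[14,17]
#11 0xf4→b15/s7 MISS; vc=[14,17,63]
#12 0x175→b23/s7 MISS; vc=[14,17,63,15]
#13 0xf2→b15/s7 VC-HIT; vc=[14,17,63,23]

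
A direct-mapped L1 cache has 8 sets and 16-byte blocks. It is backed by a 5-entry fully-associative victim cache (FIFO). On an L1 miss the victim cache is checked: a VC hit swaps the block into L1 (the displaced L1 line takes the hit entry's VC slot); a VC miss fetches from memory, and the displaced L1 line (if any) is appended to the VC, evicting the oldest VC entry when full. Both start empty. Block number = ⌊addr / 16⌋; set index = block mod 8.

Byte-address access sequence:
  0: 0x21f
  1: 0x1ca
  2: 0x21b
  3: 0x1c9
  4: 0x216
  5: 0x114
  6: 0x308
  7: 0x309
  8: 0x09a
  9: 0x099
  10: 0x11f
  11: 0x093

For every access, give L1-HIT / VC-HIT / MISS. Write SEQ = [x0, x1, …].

SEQ = [MISS, MISS, L1-HIT, L1-HIT, L1-HIT, MISS, MISS, L1-HIT, MISS, L1-HIT, VC-HIT, VC-HIT]

0: 0x21f (blk 33, set 1) → MISS  vc=[]
1: 0x1ca (blk 28, set 4) → MISS  vc=[]
2: 0x21b (blk 33, set 1) → L1-HIT  vc=[]
3: 0x1c9 (blk 28, set 4) → L1-HIT  vc=[]
4: 0x216 (blk 33, set 1) → L1-HIT  vc=[]
5: 0x114 (blk 17, set 1) → MISS  vc=[33]
6: 0x308 (blk 48, set 0) → MISS  vc=[33]
7: 0x309 (blk 48, set 0) → L1-HIT  vc=[33]
8: 0x9a (blk 9, set 1) → MISS  vc=[33, 17]
9: 0x99 (blk 9, set 1) → L1-HIT  vc=[33, 17]
10: 0x11f (blk 17, set 1) → VC-HIT  vc=[33, 9]
11: 0x93 (blk 9, set 1) → VC-HIT  vc=[33, 17]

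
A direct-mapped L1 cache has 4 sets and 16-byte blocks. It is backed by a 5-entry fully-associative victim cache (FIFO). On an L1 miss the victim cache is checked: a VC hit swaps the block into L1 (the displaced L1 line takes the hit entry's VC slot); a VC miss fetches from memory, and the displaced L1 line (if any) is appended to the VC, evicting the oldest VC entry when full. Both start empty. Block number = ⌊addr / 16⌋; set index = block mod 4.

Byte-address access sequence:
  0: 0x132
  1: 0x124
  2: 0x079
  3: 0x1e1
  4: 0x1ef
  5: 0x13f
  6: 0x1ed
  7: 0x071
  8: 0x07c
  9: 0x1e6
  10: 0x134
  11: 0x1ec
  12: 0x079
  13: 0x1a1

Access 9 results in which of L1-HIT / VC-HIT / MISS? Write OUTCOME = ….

OUTCOME = L1-HIT

0: 0x132 (blk 19, set 3) → MISS  vc=[]
1: 0x124 (blk 18, set 2) → MISS  vc=[]
2: 0x79 (blk 7, set 3) → MISS  vc=[19]
3: 0x1e1 (blk 30, set 2) → MISS  vc=[19, 18]
4: 0x1ef (blk 30, set 2) → L1-HIT  vc=[19, 18]
5: 0x13f (blk 19, set 3) → VC-HIT  vc=[7, 18]
6: 0x1ed (blk 30, set 2) → L1-HIT  vc=[7, 18]
7: 0x71 (blk 7, set 3) → VC-HIT  vc=[19, 18]
8: 0x7c (blk 7, set 3) → L1-HIT  vc=[19, 18]
9: 0x1e6 (blk 30, set 2) → L1-HIT  vc=[19, 18]
10: 0x134 (blk 19, set 3) → VC-HIT  vc=[7, 18]
11: 0x1ec (blk 30, set 2) → L1-HIT  vc=[7, 18]
12: 0x79 (blk 7, set 3) → VC-HIT  vc=[19, 18]
13: 0x1a1 (blk 26, set 2) → MISS  vc=[19, 18, 30]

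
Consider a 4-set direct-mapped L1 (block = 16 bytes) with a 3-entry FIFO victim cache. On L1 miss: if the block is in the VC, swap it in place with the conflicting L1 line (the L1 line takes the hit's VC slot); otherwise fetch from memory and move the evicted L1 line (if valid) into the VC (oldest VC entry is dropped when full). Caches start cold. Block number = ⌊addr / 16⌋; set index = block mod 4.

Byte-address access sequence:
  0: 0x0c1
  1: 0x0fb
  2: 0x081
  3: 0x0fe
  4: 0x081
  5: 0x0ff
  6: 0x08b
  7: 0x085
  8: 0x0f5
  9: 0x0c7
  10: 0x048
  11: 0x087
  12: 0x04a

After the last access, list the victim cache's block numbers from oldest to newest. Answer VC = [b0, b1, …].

  [0] addr=0xc1 blk=12 s=0: MISS | VC []
  [1] addr=0xfb blk=15 s=3: MISS | VC []
  [2] addr=0x81 blk=8 s=0: MISS | VC [12]
  [3] addr=0xfe blk=15 s=3: L1-HIT | VC [12]
  [4] addr=0x81 blk=8 s=0: L1-HIT | VC [12]
  [5] addr=0xff blk=15 s=3: L1-HIT | VC [12]
  [6] addr=0x8b blk=8 s=0: L1-HIT | VC [12]
  [7] addr=0x85 blk=8 s=0: L1-HIT | VC [12]
  [8] addr=0xf5 blk=15 s=3: L1-HIT | VC [12]
  [9] addr=0xc7 blk=12 s=0: VC-HIT | VC [8]
  [10] addr=0x48 blk=4 s=0: MISS | VC [8, 12]
  [11] addr=0x87 blk=8 s=0: VC-HIT | VC [4, 12]
  [12] addr=0x4a blk=4 s=0: VC-HIT | VC [8, 12]

VC = [8, 12]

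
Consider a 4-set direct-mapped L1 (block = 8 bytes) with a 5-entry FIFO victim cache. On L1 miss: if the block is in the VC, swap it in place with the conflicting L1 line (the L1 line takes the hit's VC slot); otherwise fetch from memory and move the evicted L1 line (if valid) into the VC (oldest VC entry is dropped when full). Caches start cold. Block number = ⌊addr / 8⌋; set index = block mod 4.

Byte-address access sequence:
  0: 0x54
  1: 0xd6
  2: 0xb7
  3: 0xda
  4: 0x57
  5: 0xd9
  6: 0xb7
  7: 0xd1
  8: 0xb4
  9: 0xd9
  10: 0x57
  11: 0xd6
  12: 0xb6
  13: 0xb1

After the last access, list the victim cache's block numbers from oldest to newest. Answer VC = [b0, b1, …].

  [0] addr=0x54 blk=10 s=2: MISS | VC []
  [1] addr=0xd6 blk=26 s=2: MISS | VC [10]
  [2] addr=0xb7 blk=22 s=2: MISS | VC [10, 26]
  [3] addr=0xda blk=27 s=3: MISS | VC [10, 26]
  [4] addr=0x57 blk=10 s=2: VC-HIT | VC [22, 26]
  [5] addr=0xd9 blk=27 s=3: L1-HIT | VC [22, 26]
  [6] addr=0xb7 blk=22 s=2: VC-HIT | VC [10, 26]
  [7] addr=0xd1 blk=26 s=2: VC-HIT | VC [10, 22]
  [8] addr=0xb4 blk=22 s=2: VC-HIT | VC [10, 26]
  [9] addr=0xd9 blk=27 s=3: L1-HIT | VC [10, 26]
  [10] addr=0x57 blk=10 s=2: VC-HIT | VC [22, 26]
  [11] addr=0xd6 blk=26 s=2: VC-HIT | VC [22, 10]
  [12] addr=0xb6 blk=22 s=2: VC-HIT | VC [26, 10]
  [13] addr=0xb1 blk=22 s=2: L1-HIT | VC [26, 10]

VC = [26, 10]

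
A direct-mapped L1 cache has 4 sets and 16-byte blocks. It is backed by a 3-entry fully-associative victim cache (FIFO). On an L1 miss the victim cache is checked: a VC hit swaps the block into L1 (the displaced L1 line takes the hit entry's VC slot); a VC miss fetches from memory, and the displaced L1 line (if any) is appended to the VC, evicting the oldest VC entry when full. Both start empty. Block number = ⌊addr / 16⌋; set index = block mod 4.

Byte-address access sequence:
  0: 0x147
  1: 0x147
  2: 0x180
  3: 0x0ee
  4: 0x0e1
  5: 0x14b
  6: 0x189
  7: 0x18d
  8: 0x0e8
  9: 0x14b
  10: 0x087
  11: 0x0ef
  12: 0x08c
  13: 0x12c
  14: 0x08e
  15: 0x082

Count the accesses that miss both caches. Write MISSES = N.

MISSES = 5

  [0] addr=0x147 blk=20 s=0: MISS | VC []
  [1] addr=0x147 blk=20 s=0: L1-HIT | VC []
  [2] addr=0x180 blk=24 s=0: MISS | VC [20]
  [3] addr=0xee blk=14 s=2: MISS | VC [20]
  [4] addr=0xe1 blk=14 s=2: L1-HIT | VC [20]
  [5] addr=0x14b blk=20 s=0: VC-HIT | VC [24]
  [6] addr=0x189 blk=24 s=0: VC-HIT | VC [20]
  [7] addr=0x18d blk=24 s=0: L1-HIT | VC [20]
  [8] addr=0xe8 blk=14 s=2: L1-HIT | VC [20]
  [9] addr=0x14b blk=20 s=0: VC-HIT | VC [24]
  [10] addr=0x87 blk=8 s=0: MISS | VC [24, 20]
  [11] addr=0xef blk=14 s=2: L1-HIT | VC [24, 20]
  [12] addr=0x8c blk=8 s=0: L1-HIT | VC [24, 20]
  [13] addr=0x12c blk=18 s=2: MISS | VC [24, 20, 14]
  [14] addr=0x8e blk=8 s=0: L1-HIT | VC [24, 20, 14]
  [15] addr=0x82 blk=8 s=0: L1-HIT | VC [24, 20, 14]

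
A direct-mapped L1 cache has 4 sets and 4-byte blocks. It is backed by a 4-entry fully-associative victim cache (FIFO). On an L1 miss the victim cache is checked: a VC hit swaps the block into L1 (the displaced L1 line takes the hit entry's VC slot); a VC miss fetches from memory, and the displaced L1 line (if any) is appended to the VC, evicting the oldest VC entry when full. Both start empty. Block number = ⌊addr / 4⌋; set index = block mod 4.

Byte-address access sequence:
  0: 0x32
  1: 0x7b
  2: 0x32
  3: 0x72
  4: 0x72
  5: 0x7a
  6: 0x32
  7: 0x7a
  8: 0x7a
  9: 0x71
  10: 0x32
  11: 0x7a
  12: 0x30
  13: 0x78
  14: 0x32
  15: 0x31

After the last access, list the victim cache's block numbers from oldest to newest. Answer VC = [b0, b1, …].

VC = [28]

0: 0x32 (blk 12, set 0) → MISS  vc=[]
1: 0x7b (blk 30, set 2) → MISS  vc=[]
2: 0x32 (blk 12, set 0) → L1-HIT  vc=[]
3: 0x72 (blk 28, set 0) → MISS  vc=[12]
4: 0x72 (blk 28, set 0) → L1-HIT  vc=[12]
5: 0x7a (blk 30, set 2) → L1-HIT  vc=[12]
6: 0x32 (blk 12, set 0) → VC-HIT  vc=[28]
7: 0x7a (blk 30, set 2) → L1-HIT  vc=[28]
8: 0x7a (blk 30, set 2) → L1-HIT  vc=[28]
9: 0x71 (blk 28, set 0) → VC-HIT  vc=[12]
10: 0x32 (blk 12, set 0) → VC-HIT  vc=[28]
11: 0x7a (blk 30, set 2) → L1-HIT  vc=[28]
12: 0x30 (blk 12, set 0) → L1-HIT  vc=[28]
13: 0x78 (blk 30, set 2) → L1-HIT  vc=[28]
14: 0x32 (blk 12, set 0) → L1-HIT  vc=[28]
15: 0x31 (blk 12, set 0) → L1-HIT  vc=[28]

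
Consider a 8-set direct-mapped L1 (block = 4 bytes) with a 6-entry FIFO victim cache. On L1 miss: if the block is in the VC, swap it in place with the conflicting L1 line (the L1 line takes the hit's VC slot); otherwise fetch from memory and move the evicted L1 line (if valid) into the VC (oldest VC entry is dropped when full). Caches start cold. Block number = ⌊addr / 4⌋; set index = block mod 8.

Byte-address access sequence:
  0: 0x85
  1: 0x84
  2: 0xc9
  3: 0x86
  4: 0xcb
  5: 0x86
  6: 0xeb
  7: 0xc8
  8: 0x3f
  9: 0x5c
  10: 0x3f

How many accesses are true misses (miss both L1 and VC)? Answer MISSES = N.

MISSES = 5

0: 0x85 (blk 33, set 1) → MISS  vc=[]
1: 0x84 (blk 33, set 1) → L1-HIT  vc=[]
2: 0xc9 (blk 50, set 2) → MISS  vc=[]
3: 0x86 (blk 33, set 1) → L1-HIT  vc=[]
4: 0xcb (blk 50, set 2) → L1-HIT  vc=[]
5: 0x86 (blk 33, set 1) → L1-HIT  vc=[]
6: 0xeb (blk 58, set 2) → MISS  vc=[50]
7: 0xc8 (blk 50, set 2) → VC-HIT  vc=[58]
8: 0x3f (blk 15, set 7) → MISS  vc=[58]
9: 0x5c (blk 23, set 7) → MISS  vc=[58, 15]
10: 0x3f (blk 15, set 7) → VC-HIT  vc=[58, 23]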